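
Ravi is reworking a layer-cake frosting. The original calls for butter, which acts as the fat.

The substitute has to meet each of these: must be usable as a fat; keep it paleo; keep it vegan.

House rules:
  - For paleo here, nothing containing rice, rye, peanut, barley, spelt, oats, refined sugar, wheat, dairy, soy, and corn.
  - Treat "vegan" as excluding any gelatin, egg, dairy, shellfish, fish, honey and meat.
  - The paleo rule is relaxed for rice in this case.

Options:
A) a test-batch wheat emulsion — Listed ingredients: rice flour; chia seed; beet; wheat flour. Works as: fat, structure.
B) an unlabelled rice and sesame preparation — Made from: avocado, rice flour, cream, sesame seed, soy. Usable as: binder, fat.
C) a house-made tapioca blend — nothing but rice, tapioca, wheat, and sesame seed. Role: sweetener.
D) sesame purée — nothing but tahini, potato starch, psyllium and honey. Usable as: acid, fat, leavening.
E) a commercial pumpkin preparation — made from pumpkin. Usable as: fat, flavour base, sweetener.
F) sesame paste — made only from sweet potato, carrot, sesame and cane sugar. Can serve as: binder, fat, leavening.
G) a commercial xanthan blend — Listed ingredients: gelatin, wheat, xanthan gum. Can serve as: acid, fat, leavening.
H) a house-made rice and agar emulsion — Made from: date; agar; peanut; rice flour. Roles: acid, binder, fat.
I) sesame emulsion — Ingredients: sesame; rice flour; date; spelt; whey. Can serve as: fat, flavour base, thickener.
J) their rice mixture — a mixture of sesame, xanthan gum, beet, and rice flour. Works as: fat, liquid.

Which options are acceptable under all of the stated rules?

A: has wheat flour, so not paleo — no
B: has cream, so not paleo; has cream, so not vegan — no
C: not usable as a fat; has wheat, so not paleo — out
D: has honey, so not vegan — no
E: every rule checks out — keep
F: has cane sugar, so not paleo — out
G: has wheat, so not paleo; has gelatin, so not vegan — no
H: has peanut, so not paleo — out
I: has whey, so not paleo; has whey, so not vegan — out
J: rice is permitted under the paleo carve-out; nothing else excluded — OK

E, J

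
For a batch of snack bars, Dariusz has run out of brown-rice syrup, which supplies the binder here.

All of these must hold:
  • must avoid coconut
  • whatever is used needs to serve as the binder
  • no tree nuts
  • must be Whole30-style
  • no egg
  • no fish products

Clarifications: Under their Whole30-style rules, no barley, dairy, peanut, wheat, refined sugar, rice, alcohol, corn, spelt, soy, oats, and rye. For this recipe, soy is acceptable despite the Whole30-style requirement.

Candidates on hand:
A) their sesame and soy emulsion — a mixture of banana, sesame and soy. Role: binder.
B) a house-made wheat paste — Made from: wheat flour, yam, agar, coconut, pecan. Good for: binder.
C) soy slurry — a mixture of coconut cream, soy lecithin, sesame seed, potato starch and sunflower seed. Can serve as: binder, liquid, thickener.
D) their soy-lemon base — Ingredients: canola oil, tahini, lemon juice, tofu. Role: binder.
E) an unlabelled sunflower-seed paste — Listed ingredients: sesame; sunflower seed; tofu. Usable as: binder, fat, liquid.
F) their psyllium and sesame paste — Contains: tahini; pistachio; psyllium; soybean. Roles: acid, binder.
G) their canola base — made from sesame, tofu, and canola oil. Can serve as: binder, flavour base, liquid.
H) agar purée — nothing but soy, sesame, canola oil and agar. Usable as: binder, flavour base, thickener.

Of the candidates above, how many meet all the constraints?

A: soy is permitted under the Whole30-style carve-out; nothing else excluded — keep
B: has wheat flour, so not Whole30-style; has coconut, so not coconut-free (and 1 more) — reject
C: has coconut cream, so not coconut-free — no
D: soy is permitted under the Whole30-style carve-out; nothing else excluded — valid
E: soy is permitted under the Whole30-style carve-out; nothing else excluded — valid
F: has pistachio, so not tree-nut-free — no
G: soy is permitted under the Whole30-style carve-out; nothing else excluded — keep
H: soy is permitted under the Whole30-style carve-out; nothing else excluded — valid

5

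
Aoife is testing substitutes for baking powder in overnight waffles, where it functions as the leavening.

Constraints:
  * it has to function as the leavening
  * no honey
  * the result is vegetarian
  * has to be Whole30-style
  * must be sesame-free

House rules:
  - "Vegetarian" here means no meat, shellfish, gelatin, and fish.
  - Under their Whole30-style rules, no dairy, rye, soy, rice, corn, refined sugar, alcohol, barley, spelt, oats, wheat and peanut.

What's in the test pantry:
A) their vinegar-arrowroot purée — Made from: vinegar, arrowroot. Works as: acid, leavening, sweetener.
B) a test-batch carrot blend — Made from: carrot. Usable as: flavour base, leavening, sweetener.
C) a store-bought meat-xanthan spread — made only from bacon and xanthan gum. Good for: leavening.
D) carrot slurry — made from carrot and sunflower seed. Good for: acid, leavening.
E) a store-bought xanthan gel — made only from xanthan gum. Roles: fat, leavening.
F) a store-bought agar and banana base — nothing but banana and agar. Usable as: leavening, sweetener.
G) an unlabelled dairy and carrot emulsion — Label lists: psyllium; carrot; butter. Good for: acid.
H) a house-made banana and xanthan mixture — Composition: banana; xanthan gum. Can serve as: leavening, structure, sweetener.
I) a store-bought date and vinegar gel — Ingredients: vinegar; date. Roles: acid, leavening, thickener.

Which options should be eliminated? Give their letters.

C, G

A: only arrowroot and vinegar; none excluded — OK
B: all constraints satisfied — OK
C: has bacon, so not vegetarian — no
D: nothing on the exclusion list — valid
E: works as a leavening, no sesame, no honey — valid
F: nothing on the exclusion list — keep
G: not usable as a leavening; has butter, so not Whole30-style — out
H: only xanthan gum and banana; none excluded — OK
I: works as a leavening, vegetarian, no honey — OK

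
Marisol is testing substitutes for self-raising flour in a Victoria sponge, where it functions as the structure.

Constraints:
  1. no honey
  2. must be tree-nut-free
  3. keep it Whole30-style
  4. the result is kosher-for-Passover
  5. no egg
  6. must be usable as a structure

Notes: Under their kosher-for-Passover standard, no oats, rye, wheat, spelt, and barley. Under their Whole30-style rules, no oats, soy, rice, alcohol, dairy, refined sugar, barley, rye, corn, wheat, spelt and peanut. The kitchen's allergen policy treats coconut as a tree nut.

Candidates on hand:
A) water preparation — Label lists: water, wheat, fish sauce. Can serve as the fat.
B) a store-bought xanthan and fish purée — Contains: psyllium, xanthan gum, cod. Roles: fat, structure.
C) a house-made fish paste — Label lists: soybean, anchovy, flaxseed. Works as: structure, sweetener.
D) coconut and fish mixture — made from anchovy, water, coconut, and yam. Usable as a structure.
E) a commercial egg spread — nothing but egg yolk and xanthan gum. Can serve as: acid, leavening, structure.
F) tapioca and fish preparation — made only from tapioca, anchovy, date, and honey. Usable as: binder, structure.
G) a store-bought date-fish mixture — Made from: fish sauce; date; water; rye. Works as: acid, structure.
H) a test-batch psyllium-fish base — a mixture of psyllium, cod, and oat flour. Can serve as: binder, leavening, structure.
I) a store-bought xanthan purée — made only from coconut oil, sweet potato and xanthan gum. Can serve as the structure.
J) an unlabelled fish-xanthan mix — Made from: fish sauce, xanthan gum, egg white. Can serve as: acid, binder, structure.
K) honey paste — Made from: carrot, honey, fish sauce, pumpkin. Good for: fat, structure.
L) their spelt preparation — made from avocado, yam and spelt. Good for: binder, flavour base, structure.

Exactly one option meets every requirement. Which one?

B

A: not usable as a structure; has wheat, so not kosher-for-Passover (and 1 more) — out
B: every rule checks out — OK
C: has soybean, so not Whole30-style — no
D: has coconut, so not tree-nut-free — out
E: has egg yolk, so not egg-free — out
F: has honey, so not honey-free — no
G: has rye, so not kosher-for-Passover; has rye, so not Whole30-style — no
H: has oat flour, so not kosher-for-Passover; has oat flour, so not Whole30-style — out
I: has coconut oil, so not tree-nut-free — no
J: has egg white, so not egg-free — no
K: has honey, so not honey-free — no
L: has spelt, so not kosher-for-Passover; has spelt, so not Whole30-style — no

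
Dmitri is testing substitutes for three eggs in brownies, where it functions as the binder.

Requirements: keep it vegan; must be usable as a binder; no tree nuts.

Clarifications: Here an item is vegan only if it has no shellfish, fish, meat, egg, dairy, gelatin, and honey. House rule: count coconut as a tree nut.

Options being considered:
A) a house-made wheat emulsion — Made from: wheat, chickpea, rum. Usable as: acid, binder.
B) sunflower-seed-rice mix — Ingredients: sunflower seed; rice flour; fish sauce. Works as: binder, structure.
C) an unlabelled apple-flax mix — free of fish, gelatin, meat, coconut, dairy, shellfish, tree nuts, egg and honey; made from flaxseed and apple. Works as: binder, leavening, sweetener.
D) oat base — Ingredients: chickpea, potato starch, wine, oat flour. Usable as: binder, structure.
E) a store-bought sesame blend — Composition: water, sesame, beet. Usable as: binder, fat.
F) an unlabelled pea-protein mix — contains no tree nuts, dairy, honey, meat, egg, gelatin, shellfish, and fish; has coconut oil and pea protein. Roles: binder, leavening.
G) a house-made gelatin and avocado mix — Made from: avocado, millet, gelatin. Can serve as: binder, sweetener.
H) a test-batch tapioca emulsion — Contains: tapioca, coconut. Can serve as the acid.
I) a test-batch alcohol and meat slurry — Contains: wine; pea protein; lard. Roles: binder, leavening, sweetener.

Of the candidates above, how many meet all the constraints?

A: every rule checks out — OK
B: has fish sauce, so not vegan — out
C: every rule checks out — valid
D: nothing on the exclusion list — keep
E: vegan, tree-nut-free — keep
F: has coconut oil, so not tree-nut-free — out
G: has gelatin, so not vegan — out
H: not usable as a binder; has coconut, so not tree-nut-free — out
I: has lard, so not vegan — no

4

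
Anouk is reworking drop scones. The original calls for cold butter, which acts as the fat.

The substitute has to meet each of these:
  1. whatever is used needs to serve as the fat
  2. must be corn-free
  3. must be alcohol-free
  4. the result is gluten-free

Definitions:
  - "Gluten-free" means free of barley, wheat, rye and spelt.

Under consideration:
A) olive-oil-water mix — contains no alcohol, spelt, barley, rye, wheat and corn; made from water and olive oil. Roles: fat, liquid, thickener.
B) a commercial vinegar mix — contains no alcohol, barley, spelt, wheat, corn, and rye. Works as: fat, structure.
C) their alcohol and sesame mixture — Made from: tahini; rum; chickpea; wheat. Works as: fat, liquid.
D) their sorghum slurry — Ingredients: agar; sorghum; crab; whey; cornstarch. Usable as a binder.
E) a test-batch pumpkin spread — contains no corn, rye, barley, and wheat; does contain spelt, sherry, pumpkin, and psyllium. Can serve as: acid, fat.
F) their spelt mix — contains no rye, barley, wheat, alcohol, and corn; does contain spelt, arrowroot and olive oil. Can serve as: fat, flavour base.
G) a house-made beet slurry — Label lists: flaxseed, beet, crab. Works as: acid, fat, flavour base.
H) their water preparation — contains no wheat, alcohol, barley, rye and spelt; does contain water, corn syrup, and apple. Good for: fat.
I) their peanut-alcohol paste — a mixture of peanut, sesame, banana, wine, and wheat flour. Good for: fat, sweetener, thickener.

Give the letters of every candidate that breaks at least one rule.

A: no corn, gluten-free — OK
B: nothing on the exclusion list — keep
C: has wheat, so not gluten-free; has rum, so not alcohol-free — out
D: not usable as a fat; has cornstarch, so not corn-free — out
E: has spelt, so not gluten-free; has sherry, so not alcohol-free — out
F: has spelt, so not gluten-free — out
G: only crab, beet, and flaxseed; none excluded — keep
H: has corn syrup, so not corn-free — out
I: has wheat flour, so not gluten-free; has wine, so not alcohol-free — no

C, D, E, F, H, I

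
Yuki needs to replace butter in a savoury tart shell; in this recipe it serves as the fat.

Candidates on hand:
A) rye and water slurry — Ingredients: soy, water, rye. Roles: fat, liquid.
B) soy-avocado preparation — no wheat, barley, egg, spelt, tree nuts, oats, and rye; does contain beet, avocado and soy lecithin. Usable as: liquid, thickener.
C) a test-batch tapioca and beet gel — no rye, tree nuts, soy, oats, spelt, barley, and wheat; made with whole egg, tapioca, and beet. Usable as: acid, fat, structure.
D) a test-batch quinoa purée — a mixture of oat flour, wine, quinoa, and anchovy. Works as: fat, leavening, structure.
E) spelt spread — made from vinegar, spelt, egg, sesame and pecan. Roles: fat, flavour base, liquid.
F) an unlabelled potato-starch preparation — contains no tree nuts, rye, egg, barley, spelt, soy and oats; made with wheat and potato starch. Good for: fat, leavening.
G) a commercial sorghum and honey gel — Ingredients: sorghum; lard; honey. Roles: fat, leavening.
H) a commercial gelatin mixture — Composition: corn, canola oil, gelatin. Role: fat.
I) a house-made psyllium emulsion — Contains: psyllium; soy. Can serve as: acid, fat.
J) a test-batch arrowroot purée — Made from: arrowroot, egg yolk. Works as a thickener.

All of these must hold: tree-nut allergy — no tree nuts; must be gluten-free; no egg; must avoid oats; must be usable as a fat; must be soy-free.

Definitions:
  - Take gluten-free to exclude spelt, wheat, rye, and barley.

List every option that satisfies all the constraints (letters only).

A: has rye, so not gluten-free; has soy, so not soy-free — out
B: not usable as a fat; has soy lecithin, so not soy-free — out
C: has whole egg, so not egg-free — out
D: has oat flour, so not oat-free — out
E: has spelt, so not gluten-free; has egg, so not egg-free (and 1 more) — no
F: has wheat, so not gluten-free — no
G: all constraints satisfied — keep
H: no tree nuts, no oats — keep
I: has soy, so not soy-free — out
J: not usable as a fat; has egg yolk, so not egg-free — out

G, H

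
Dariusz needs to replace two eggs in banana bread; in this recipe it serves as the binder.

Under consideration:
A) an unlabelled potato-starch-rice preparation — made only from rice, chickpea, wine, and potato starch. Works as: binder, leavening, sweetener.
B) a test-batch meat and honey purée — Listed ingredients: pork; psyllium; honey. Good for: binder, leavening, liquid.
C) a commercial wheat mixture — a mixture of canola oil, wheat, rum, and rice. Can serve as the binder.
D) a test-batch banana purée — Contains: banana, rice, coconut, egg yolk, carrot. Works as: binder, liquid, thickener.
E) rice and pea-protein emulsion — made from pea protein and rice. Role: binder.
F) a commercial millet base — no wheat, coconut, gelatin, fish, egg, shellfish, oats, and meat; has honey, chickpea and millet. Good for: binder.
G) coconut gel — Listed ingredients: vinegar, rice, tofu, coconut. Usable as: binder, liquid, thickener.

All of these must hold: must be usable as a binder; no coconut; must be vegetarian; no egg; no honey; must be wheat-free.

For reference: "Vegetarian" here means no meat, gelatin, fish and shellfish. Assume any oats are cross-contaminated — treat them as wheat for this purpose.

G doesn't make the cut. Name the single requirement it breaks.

coconut-free

usable as a binder: satisfied
vegetarian: satisfied
wheat-free: satisfied
egg-free: satisfied
honey-free: satisfied
coconut-free: has coconut — fails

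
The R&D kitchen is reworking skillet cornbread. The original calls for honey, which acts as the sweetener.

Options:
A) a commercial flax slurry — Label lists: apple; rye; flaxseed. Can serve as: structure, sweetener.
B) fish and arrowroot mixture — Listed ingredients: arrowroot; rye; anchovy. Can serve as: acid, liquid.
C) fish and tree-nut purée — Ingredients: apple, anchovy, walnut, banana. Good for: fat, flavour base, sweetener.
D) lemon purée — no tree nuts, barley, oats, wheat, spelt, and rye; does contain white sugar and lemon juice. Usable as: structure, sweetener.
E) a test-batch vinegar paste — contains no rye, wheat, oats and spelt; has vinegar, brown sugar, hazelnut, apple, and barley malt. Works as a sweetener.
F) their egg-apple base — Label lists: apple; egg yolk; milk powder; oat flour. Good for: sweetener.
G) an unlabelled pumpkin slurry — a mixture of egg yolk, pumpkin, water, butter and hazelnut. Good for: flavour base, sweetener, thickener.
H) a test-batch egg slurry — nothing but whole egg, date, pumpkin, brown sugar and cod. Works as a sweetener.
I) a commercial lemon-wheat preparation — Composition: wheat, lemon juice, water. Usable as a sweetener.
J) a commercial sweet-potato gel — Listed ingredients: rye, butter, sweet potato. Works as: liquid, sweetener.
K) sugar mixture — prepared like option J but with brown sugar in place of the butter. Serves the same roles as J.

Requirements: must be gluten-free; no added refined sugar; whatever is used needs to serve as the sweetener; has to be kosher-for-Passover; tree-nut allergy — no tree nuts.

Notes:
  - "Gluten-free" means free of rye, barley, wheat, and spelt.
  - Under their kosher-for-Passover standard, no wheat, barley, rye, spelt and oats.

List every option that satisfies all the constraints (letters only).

none

A: has rye, so not gluten-free; has rye, so not kosher-for-Passover — out
B: not usable as a sweetener; has rye, so not gluten-free (and 1 more) — no
C: has walnut, so not tree-nut-free — out
D: has white sugar, so not no-added-sugar — out
E: has barley malt, so not gluten-free; has barley malt, so not kosher-for-Passover (and 2 more) — out
F: has oat flour, so not kosher-for-Passover — out
G: has hazelnut, so not tree-nut-free — reject
H: has brown sugar, so not no-added-sugar — reject
I: has wheat, so not gluten-free; has wheat, so not kosher-for-Passover — no
J: has rye, so not gluten-free; has rye, so not kosher-for-Passover — reject
K: has rye, so not gluten-free; has rye, so not kosher-for-Passover (and 1 more) — out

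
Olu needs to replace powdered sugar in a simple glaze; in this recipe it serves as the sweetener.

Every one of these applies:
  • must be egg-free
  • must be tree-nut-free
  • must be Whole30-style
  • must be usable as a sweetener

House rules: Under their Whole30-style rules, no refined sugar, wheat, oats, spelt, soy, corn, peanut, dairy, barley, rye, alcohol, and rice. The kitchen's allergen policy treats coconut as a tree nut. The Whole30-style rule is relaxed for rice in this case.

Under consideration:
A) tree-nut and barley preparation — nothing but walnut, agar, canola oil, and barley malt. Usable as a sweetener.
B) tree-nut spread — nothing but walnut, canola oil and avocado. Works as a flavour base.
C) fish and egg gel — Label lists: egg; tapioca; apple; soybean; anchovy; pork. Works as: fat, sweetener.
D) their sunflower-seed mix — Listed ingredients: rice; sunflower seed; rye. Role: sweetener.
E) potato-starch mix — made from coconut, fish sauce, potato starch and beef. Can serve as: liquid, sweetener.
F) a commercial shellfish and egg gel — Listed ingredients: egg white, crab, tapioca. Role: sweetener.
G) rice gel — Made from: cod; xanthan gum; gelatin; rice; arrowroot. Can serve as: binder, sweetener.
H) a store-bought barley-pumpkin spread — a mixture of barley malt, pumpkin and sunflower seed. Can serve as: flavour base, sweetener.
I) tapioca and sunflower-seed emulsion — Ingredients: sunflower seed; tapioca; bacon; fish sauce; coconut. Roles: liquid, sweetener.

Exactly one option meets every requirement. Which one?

G

A: has barley malt, so not Whole30-style; has walnut, so not tree-nut-free — out
B: not usable as a sweetener; has walnut, so not tree-nut-free — reject
C: has soybean, so not Whole30-style; has egg, so not egg-free — reject
D: has rye, so not Whole30-style — reject
E: has coconut, so not tree-nut-free — out
F: has egg white, so not egg-free — no
G: rice is permitted under the Whole30-style carve-out; nothing else excluded — valid
H: has barley malt, so not Whole30-style — out
I: has coconut, so not tree-nut-free — out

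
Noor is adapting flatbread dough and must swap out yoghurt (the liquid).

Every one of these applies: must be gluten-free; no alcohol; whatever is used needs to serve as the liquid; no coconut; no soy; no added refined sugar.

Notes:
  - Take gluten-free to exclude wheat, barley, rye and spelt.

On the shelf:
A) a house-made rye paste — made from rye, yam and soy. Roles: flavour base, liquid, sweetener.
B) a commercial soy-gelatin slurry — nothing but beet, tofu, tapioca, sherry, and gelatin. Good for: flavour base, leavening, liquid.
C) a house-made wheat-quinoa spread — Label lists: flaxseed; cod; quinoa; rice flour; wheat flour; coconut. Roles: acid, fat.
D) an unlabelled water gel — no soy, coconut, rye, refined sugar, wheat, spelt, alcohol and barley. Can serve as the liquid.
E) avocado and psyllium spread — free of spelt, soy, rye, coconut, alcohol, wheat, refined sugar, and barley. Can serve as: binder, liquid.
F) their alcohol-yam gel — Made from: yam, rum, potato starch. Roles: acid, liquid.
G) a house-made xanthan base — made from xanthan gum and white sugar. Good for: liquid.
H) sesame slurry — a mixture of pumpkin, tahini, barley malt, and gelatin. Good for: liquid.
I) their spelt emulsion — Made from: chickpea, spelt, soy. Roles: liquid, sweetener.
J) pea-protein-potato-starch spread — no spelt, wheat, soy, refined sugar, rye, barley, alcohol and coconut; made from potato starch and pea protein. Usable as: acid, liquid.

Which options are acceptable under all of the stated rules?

D, E, J

A: has rye, so not gluten-free; has soy, so not soy-free — reject
B: has tofu, so not soy-free; has sherry, so not alcohol-free — out
C: not usable as a liquid; has wheat flour, so not gluten-free (and 1 more) — reject
D: works as a liquid, no coconut, gluten-free — OK
E: every rule checks out — keep
F: has rum, so not alcohol-free — no
G: has white sugar, so not no-added-sugar — reject
H: has barley malt, so not gluten-free — out
I: has spelt, so not gluten-free; has soy, so not soy-free — out
J: all constraints satisfied — valid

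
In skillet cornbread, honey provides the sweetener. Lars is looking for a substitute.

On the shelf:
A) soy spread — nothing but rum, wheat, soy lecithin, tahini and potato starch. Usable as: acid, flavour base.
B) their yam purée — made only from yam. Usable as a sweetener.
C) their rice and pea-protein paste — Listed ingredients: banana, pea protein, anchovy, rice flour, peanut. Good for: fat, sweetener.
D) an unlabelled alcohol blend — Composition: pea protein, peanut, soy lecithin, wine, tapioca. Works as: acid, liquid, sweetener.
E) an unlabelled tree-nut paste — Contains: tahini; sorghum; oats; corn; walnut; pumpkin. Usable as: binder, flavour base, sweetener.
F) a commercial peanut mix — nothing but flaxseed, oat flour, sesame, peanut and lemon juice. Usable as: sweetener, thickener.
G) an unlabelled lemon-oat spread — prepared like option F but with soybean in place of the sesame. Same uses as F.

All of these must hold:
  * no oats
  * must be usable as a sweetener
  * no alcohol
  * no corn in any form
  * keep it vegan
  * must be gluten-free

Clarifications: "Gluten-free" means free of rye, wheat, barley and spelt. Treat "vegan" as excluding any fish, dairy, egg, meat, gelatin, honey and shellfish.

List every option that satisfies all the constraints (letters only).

A: not usable as a sweetener; has wheat, so not gluten-free (and 1 more) — no
B: every rule checks out — OK
C: has anchovy, so not vegan — reject
D: has wine, so not alcohol-free — out
E: has corn, so not corn-free; has oats, so not oat-free — reject
F: has oat flour, so not oat-free — reject
G: has oat flour, so not oat-free — no

B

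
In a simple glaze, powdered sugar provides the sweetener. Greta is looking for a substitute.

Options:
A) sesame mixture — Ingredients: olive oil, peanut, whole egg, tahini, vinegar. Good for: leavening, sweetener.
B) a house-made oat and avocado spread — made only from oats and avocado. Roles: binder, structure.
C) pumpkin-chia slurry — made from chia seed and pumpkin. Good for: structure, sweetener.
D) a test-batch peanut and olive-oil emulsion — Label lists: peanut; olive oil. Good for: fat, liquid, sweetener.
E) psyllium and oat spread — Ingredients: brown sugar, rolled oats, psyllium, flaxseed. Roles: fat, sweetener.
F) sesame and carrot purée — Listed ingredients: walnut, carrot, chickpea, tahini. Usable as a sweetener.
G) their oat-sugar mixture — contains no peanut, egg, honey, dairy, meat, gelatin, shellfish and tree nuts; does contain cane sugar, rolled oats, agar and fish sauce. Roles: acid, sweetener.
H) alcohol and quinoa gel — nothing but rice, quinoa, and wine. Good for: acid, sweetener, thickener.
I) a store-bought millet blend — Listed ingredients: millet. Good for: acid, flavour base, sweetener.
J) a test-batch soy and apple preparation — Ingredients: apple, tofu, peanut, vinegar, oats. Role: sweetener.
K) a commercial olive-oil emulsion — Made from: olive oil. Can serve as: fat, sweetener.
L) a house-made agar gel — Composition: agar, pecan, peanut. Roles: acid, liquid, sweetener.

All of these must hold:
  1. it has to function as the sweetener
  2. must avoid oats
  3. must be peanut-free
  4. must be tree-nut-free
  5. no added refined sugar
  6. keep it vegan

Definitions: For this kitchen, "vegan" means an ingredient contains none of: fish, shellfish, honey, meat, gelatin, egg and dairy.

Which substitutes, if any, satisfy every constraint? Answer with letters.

C, H, I, K

A: has whole egg, so not vegan; has peanut, so not peanut-free — no
B: not usable as a sweetener; has oats, so not oat-free — no
C: only chia seed and pumpkin; none excluded — keep
D: has peanut, so not peanut-free — reject
E: has rolled oats, so not oat-free; has brown sugar, so not no-added-sugar — no
F: has walnut, so not tree-nut-free — reject
G: has fish sauce, so not vegan; has rolled oats, so not oat-free (and 1 more) — reject
H: nothing on the exclusion list — valid
I: works as a sweetener, no refined sugar, no oats — keep
J: has oats, so not oat-free; has peanut, so not peanut-free — no
K: only olive oil; none excluded — keep
L: has peanut, so not peanut-free; has pecan, so not tree-nut-free — reject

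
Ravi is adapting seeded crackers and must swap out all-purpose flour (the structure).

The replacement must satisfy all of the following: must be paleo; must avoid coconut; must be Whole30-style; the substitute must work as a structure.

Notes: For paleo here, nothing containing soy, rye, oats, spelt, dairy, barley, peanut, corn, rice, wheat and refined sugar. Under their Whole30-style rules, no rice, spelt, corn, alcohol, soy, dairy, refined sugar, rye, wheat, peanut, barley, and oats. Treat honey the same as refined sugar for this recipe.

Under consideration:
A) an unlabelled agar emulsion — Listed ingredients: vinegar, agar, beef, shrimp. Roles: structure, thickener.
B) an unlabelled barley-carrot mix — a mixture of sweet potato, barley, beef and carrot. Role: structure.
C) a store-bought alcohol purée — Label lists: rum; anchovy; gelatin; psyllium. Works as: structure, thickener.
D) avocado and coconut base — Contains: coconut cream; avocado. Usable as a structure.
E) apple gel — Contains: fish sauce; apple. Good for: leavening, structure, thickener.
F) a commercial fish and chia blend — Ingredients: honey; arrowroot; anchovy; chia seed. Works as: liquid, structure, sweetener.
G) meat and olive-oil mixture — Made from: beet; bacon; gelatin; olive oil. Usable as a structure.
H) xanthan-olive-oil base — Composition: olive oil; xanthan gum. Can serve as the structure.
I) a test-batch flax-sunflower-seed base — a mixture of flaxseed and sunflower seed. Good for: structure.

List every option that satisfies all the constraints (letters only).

A: beef and shrimp etc. — none of it excluded — OK
B: has barley, so not paleo; has barley, so not Whole30-style — out
C: has rum, so not Whole30-style — no
D: has coconut cream, so not coconut-free — reject
E: only fish sauce and apple; none excluded — keep
F: has honey, so not paleo; has honey, so not Whole30-style — reject
G: every rule checks out — OK
H: all constraints satisfied — valid
I: every rule checks out — OK

A, E, G, H, I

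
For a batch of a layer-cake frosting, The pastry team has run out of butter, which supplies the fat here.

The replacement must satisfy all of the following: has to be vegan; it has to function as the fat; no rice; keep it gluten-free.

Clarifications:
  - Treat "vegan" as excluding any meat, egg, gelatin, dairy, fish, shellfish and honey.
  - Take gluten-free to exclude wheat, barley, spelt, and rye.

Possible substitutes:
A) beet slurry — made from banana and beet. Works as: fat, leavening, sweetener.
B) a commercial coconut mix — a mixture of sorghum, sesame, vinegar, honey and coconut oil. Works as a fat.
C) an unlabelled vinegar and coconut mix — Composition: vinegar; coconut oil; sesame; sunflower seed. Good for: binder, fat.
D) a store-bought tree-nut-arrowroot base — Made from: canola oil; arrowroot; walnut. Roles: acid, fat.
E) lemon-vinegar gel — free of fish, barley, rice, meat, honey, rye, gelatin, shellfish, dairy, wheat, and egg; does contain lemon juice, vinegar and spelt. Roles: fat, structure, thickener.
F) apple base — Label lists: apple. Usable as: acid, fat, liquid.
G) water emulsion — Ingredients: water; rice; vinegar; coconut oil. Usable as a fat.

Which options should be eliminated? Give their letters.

A: only banana and beet; none excluded — OK
B: has honey, so not vegan — out
C: nothing on the exclusion list — valid
D: only walnut, canola oil, and arrowroot; none excluded — keep
E: has spelt, so not gluten-free — no
F: nothing on the exclusion list — keep
G: has rice, so not rice-free — no

B, E, G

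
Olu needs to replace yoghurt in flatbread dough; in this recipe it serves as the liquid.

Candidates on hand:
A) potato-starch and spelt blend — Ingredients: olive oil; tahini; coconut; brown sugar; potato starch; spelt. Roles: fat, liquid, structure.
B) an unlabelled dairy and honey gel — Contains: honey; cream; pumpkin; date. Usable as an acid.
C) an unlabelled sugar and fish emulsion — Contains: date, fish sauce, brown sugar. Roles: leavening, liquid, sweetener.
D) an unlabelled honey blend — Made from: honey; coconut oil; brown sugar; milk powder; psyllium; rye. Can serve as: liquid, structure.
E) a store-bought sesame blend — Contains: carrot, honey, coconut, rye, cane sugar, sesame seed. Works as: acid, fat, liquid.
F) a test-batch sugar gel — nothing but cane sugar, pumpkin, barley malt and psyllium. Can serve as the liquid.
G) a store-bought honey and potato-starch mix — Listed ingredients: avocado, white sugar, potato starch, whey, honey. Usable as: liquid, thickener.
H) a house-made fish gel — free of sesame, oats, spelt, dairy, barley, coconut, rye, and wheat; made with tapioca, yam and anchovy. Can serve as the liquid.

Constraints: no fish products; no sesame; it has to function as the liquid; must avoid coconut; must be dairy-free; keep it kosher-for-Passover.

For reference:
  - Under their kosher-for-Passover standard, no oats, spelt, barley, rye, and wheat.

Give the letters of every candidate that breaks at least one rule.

A, B, C, D, E, F, G, H

A: has spelt, so not kosher-for-Passover; has coconut, so not coconut-free (and 1 more) — no
B: not usable as a liquid; has cream, so not dairy-free — no
C: has fish sauce, so not fish-free — reject
D: has rye, so not kosher-for-Passover; has milk powder, so not dairy-free (and 1 more) — no
E: has rye, so not kosher-for-Passover; has coconut, so not coconut-free (and 1 more) — no
F: has barley malt, so not kosher-for-Passover — reject
G: has whey, so not dairy-free — reject
H: has anchovy, so not fish-free — out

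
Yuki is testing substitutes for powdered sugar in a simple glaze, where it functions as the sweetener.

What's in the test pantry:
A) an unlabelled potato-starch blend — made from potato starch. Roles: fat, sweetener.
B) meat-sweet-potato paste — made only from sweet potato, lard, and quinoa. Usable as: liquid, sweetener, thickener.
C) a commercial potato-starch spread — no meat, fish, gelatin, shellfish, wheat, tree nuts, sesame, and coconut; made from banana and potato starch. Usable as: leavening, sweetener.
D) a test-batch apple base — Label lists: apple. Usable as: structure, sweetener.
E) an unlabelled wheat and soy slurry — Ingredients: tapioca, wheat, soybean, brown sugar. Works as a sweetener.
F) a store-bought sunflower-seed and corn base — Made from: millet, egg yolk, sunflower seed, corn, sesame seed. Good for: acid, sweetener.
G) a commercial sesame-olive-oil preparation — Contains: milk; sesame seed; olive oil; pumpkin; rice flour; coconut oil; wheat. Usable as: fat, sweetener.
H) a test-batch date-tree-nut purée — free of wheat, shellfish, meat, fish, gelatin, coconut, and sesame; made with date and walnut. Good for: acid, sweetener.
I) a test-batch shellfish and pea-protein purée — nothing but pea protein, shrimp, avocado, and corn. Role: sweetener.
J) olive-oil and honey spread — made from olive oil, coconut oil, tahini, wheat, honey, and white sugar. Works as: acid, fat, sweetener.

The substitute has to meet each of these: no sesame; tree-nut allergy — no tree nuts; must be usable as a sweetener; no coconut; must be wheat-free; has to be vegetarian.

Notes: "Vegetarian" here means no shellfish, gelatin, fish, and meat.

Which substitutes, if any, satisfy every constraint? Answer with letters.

A: nothing on the exclusion list — keep
B: has lard, so not vegetarian — out
C: works as a sweetener, no wheat, no tree nuts — OK
D: only apple; none excluded — valid
E: has wheat, so not wheat-free — reject
F: has sesame seed, so not sesame-free — out
G: has wheat, so not wheat-free; has sesame seed, so not sesame-free (and 1 more) — out
H: has walnut, so not tree-nut-free — out
I: has shrimp, so not vegetarian — reject
J: has wheat, so not wheat-free; has tahini, so not sesame-free (and 1 more) — no

A, C, D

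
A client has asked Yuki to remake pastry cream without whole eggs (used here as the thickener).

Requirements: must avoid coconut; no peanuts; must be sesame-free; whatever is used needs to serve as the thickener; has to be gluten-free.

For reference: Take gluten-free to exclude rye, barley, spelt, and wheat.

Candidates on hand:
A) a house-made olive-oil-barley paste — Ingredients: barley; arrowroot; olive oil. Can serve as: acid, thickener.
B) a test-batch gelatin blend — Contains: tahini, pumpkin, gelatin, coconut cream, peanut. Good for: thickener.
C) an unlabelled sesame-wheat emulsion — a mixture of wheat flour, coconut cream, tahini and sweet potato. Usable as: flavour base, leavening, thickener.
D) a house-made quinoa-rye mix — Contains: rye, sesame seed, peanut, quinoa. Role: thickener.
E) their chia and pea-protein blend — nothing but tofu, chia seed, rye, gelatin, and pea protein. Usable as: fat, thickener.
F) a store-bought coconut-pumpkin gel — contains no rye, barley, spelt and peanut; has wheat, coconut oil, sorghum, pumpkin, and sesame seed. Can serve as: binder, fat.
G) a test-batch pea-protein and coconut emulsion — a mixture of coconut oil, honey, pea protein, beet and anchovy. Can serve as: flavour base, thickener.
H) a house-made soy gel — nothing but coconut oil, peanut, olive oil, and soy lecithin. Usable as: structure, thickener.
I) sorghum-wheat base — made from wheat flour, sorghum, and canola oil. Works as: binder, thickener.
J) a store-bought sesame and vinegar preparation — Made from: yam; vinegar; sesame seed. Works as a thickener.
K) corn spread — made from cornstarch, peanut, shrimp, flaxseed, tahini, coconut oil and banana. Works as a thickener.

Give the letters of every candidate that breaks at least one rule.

A: has barley, so not gluten-free — out
B: has tahini, so not sesame-free; has coconut cream, so not coconut-free (and 1 more) — no
C: has wheat flour, so not gluten-free; has tahini, so not sesame-free (and 1 more) — reject
D: has rye, so not gluten-free; has sesame seed, so not sesame-free (and 1 more) — no
E: has rye, so not gluten-free — out
F: not usable as a thickener; has wheat, so not gluten-free (and 2 more) — reject
G: has coconut oil, so not coconut-free — reject
H: has coconut oil, so not coconut-free; has peanut, so not peanut-free — reject
I: has wheat flour, so not gluten-free — out
J: has sesame seed, so not sesame-free — reject
K: has tahini, so not sesame-free; has coconut oil, so not coconut-free (and 1 more) — out

A, B, C, D, E, F, G, H, I, J, K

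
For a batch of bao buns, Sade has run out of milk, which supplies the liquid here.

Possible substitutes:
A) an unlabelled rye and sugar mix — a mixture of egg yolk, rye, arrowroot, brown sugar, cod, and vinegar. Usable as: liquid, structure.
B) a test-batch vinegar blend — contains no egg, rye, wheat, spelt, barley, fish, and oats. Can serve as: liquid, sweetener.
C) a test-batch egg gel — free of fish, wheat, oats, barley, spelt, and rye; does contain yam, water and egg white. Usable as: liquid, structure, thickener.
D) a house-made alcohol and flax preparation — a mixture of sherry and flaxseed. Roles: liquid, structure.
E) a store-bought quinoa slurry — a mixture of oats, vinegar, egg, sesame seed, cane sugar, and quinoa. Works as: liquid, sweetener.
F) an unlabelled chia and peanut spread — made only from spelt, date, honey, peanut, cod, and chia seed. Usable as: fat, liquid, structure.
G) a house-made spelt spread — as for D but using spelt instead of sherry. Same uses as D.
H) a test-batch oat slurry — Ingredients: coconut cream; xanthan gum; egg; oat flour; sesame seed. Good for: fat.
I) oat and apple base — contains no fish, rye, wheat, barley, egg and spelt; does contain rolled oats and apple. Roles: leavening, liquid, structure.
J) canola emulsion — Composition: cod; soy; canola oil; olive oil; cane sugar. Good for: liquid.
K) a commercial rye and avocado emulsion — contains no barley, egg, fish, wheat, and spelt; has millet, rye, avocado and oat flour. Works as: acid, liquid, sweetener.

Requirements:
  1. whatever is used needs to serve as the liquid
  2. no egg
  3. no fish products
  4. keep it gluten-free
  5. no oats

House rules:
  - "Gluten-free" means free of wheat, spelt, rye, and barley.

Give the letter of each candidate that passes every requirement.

A: has rye, so not gluten-free; has egg yolk, so not egg-free (and 1 more) — out
B: no fish, no egg — keep
C: has egg white, so not egg-free — no
D: only sherry and flaxseed; none excluded — OK
E: has egg, so not egg-free; has oats, so not oat-free — reject
F: has spelt, so not gluten-free; has cod, so not fish-free — reject
G: has spelt, so not gluten-free — reject
H: not usable as a liquid; has egg, so not egg-free (and 1 more) — no
I: has rolled oats, so not oat-free — out
J: has cod, so not fish-free — reject
K: has rye, so not gluten-free; has oat flour, so not oat-free — no

B, D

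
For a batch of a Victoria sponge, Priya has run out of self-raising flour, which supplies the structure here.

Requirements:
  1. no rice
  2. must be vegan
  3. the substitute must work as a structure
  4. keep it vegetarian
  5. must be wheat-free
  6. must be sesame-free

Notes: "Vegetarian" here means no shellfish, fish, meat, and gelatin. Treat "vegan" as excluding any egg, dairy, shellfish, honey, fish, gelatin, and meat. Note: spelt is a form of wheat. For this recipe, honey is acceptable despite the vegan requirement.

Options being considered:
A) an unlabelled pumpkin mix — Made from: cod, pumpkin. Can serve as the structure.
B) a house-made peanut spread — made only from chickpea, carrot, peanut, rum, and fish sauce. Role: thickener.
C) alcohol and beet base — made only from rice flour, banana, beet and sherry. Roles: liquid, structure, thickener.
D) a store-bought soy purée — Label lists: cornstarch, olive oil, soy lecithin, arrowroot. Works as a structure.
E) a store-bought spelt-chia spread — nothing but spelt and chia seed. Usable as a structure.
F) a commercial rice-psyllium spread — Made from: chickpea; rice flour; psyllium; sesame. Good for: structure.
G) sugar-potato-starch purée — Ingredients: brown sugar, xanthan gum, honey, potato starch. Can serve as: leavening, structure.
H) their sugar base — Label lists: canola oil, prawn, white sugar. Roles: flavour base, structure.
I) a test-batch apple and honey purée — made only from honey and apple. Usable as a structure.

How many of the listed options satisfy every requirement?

3

A: has cod, so not vegetarian; has cod, so not vegan — out
B: not usable as a structure; has fish sauce, so not vegetarian (and 1 more) — out
C: has rice flour, so not rice-free — out
D: works as a structure, vegetarian, vegan — OK
E: has spelt, so not wheat-free — reject
F: has rice flour, so not rice-free; has sesame, so not sesame-free — no
G: honey is permitted under the vegan carve-out; nothing else excluded — keep
H: has prawn, so not vegetarian; has prawn, so not vegan — no
I: honey is permitted under the vegan carve-out; nothing else excluded — keep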